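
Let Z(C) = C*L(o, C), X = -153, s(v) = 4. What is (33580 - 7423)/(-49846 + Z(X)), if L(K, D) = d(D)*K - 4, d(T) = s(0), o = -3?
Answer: -26157/47398 ≈ -0.55186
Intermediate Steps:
d(T) = 4
L(K, D) = -4 + 4*K (L(K, D) = 4*K - 4 = -4 + 4*K)
Z(C) = -16*C (Z(C) = C*(-4 + 4*(-3)) = C*(-4 - 12) = C*(-16) = -16*C)
(33580 - 7423)/(-49846 + Z(X)) = (33580 - 7423)/(-49846 - 16*(-153)) = 26157/(-49846 + 2448) = 26157/(-47398) = 26157*(-1/47398) = -26157/47398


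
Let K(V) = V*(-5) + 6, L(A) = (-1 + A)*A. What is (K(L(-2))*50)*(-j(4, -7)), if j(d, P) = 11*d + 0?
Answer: 52800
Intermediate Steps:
j(d, P) = 11*d
L(A) = A*(-1 + A)
K(V) = 6 - 5*V (K(V) = -5*V + 6 = 6 - 5*V)
(K(L(-2))*50)*(-j(4, -7)) = ((6 - (-10)*(-1 - 2))*50)*(-11*4) = ((6 - (-10)*(-3))*50)*(-1*44) = ((6 - 5*6)*50)*(-44) = ((6 - 30)*50)*(-44) = -24*50*(-44) = -1200*(-44) = 52800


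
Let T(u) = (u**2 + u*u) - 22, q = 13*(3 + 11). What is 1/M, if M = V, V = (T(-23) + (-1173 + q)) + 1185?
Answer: 1/1230 ≈ 0.00081301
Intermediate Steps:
q = 182 (q = 13*14 = 182)
T(u) = -22 + 2*u**2 (T(u) = (u**2 + u**2) - 22 = 2*u**2 - 22 = -22 + 2*u**2)
V = 1230 (V = ((-22 + 2*(-23)**2) + (-1173 + 182)) + 1185 = ((-22 + 2*529) - 991) + 1185 = ((-22 + 1058) - 991) + 1185 = (1036 - 991) + 1185 = 45 + 1185 = 1230)
M = 1230
1/M = 1/1230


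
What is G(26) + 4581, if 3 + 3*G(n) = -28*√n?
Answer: 4580 - 28*√26/3 ≈ 4532.4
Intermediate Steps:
G(n) = -1 - 28*√n/3 (G(n) = -1 + (-28*√n)/3 = -1 - 28*√n/3)
G(26) + 4581 = (-1 - 28*√26/3) + 4581 = 4580 - 28*√26/3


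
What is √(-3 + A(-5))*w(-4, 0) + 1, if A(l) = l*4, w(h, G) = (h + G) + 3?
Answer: 1 - I*√23 ≈ 1.0 - 4.7958*I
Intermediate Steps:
w(h, G) = 3 + G + h (w(h, G) = (G + h) + 3 = 3 + G + h)
A(l) = 4*l
√(-3 + A(-5))*w(-4, 0) + 1 = √(-3 + 4*(-5))*(3 + 0 - 4) + 1 = √(-3 - 20)*(-1) + 1 = √(-23)*(-1) + 1 = (I*√23)*(-1) + 1 = -I*√23 + 1 = 1 - I*√23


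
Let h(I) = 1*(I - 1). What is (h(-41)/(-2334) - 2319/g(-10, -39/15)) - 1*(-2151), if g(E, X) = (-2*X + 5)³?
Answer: 36960810757/17200413 ≈ 2148.8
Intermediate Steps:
h(I) = -1 + I (h(I) = 1*(-1 + I) = -1 + I)
g(E, X) = (5 - 2*X)³
(h(-41)/(-2334) - 2319/g(-10, -39/15)) - 1*(-2151) = ((-1 - 41)/(-2334) - 2319*(-1/(-5 + 2*(-39/15))³)) - 1*(-2151) = (-42*(-1/2334) - 2319*(-1/(-5 + 2*(-39*1/15))³)) + 2151 = (7/389 - 2319*(-1/(-5 + 2*(-13/5))³)) + 2151 = (7/389 - 2319*(-1/(-5 - 26/5)³)) + 2151 = (7/389 - 2319/((-(-51/5)³))) + 2151 = (7/389 - 2319/((-1*(-132651/125)))) + 2151 = (7/389 - 2319/132651/125) + 2151 = (7/389 - 2319*125/132651) + 2151 = (7/389 - 96625/44217) + 2151 = -37277606/17200413 + 2151 = 36960810757/17200413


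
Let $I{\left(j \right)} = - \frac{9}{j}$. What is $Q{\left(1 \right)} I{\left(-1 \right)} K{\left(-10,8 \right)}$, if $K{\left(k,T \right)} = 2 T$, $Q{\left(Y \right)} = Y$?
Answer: $144$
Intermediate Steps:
$Q{\left(1 \right)} I{\left(-1 \right)} K{\left(-10,8 \right)} = 1 \left(- \frac{9}{-1}\right) 2 \cdot 8 = 1 \left(\left(-9\right) \left(-1\right)\right) 16 = 1 \cdot 9 \cdot 16 = 9 \cdot 16 = 144$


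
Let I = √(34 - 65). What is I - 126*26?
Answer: -3276 + I*√31 ≈ -3276.0 + 5.5678*I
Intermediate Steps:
I = I*√31 (I = √(-31) = I*√31 ≈ 5.5678*I)
I - 126*26 = I*√31 - 126*26 = I*√31 - 3276 = -3276 + I*√31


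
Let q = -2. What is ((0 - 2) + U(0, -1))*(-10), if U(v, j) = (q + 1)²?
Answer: 10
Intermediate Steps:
U(v, j) = 1 (U(v, j) = (-2 + 1)² = (-1)² = 1)
((0 - 2) + U(0, -1))*(-10) = ((0 - 2) + 1)*(-10) = (-2 + 1)*(-10) = -1*(-10) = 10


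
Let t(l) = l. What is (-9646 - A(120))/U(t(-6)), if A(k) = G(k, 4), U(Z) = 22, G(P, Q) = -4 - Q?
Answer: -4819/11 ≈ -438.09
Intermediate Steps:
A(k) = -8 (A(k) = -4 - 1*4 = -4 - 4 = -8)
(-9646 - A(120))/U(t(-6)) = (-9646 - 1*(-8))/22 = (-9646 + 8)*(1/22) = -9638*1/22 = -4819/11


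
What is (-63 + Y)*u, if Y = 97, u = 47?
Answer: 1598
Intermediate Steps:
(-63 + Y)*u = (-63 + 97)*47 = 34*47 = 1598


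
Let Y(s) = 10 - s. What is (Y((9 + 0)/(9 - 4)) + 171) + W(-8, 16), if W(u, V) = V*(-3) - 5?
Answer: 631/5 ≈ 126.20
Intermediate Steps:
W(u, V) = -5 - 3*V (W(u, V) = -3*V - 5 = -5 - 3*V)
(Y((9 + 0)/(9 - 4)) + 171) + W(-8, 16) = ((10 - (9 + 0)/(9 - 4)) + 171) + (-5 - 3*16) = ((10 - 9/5) + 171) + (-5 - 48) = ((10 - 9/5) + 171) - 53 = (41/5 + 171) - 53 = 896/5 - 53 = 631/5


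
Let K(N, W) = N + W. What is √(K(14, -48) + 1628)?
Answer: √1594 ≈ 39.925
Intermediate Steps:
√(K(14, -48) + 1628) = √((14 - 48) + 1628) = √(-34 + 1628) = √1594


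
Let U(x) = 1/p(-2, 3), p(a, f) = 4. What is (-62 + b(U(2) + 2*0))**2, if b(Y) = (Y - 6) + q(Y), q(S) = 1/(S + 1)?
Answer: 1792921/400 ≈ 4482.3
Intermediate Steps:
U(x) = 1/4
q(S) = 1/(1 + S)
b(Y) = -6 + Y + 1/(1 + Y) (b(Y) = (Y - 6) + 1/(1 + Y) = (-6 + Y) + 1/(1 + Y) = -6 + Y + 1/(1 + Y))
(-62 + b(U(2) + 2*0))**2 = (-62 + (1 + (1 + (1/4 + 2*0))*(-6 + (1/4 + 2*0)))/(1 + (1/4 + 2*0)))**2 = (-62 + (1 + (1 + (1/4 + 0))*(-6 + (1/4 + 0)))/(1 + (1/4 + 0)))**2 = (-62 + (1 + (1 + 1/4)*(-6 + 1/4))/(1 + 1/4))**2 = (-62 + (1 + (5/4)*(-23/4))/(5/4))**2 = (-62 + 4*(1 - 115/16)/5)**2 = (-62 + (4/5)*(-99/16))**2 = (-62 - 99/20)**2 = (-1339/20)**2 = 1792921/400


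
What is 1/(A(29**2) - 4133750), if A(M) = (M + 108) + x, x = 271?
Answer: -1/4132530 ≈ -2.4198e-7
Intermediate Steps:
A(M) = 379 + M (A(M) = (M + 108) + 271 = (108 + M) + 271 = 379 + M)
1/(A(29**2) - 4133750) = 1/((379 + 29**2) - 4133750) = 1/((379 + 841) - 4133750) = 1/(1220 - 4133750) = 1/(-4132530) = -1/4132530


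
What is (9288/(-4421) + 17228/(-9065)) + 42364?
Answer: 1697634766152/40076365 ≈ 42360.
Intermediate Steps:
(9288/(-4421) + 17228/(-9065)) + 42364 = (9288*(-1/4421) + 17228*(-1/9065)) + 42364 = (-9288/4421 - 17228/9065) + 42364 = -160360708/40076365 + 42364 = 1697634766152/40076365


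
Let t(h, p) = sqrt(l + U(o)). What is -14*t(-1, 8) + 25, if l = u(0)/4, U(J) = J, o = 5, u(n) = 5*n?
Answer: 25 - 14*sqrt(5) ≈ -6.3050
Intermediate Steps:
l = 0 (l = (5*0)/4 = 0*(1/4) = 0)
t(h, p) = sqrt(5) (t(h, p) = sqrt(0 + 5) = sqrt(5))
-14*t(-1, 8) + 25 = -14*sqrt(5) + 25 = 25 - 14*sqrt(5)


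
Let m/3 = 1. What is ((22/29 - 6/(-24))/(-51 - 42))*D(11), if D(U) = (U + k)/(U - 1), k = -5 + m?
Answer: -351/35960 ≈ -0.0097608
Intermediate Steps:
m = 3 (m = 3*1 = 3)
k = -2 (k = -5 + 3 = -2)
D(U) = (-2 + U)/(-1 + U) (D(U) = (U - 2)/(U - 1) = (-2 + U)/(-1 + U))
((22/29 - 6/(-24))/(-51 - 42))*D(11) = ((22/29 - 6/(-24))/(-51 - 42))*((-2 + 11)/(-1 + 11)) = ((22*(1/29) - 6*(-1/24))/(-93))*(9/10) = (-(22/29 + ¼)/93)*((⅒)*9) = -1/93*117/116*(9/10) = -39/3596*9/10 = -351/35960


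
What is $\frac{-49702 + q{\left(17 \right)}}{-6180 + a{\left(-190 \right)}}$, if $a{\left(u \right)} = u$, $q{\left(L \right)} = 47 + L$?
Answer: $\frac{24819}{3185} \approx 7.7925$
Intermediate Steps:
$\frac{-49702 + q{\left(17 \right)}}{-6180 + a{\left(-190 \right)}} = \frac{-49702 + \left(47 + 17\right)}{-6180 - 190} = \frac{-49702 + 64}{-6370} = \left(-49638\right) \left(- \frac{1}{6370}\right) = \frac{24819}{3185}$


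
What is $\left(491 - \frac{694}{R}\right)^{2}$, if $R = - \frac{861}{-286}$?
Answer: $\frac{50295687289}{741321} \approx 67846.0$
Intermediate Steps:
$R = \frac{861}{286}$ ($R = \left(-861\right) \left(- \frac{1}{286}\right) = \frac{861}{286} \approx 3.0105$)
$\left(491 - \frac{694}{R}\right)^{2} = \left(491 - \frac{694}{\frac{861}{286}}\right)^{2} = \left(491 - \frac{198484}{861}\right)^{2} = \left(\frac{224267}{861}\right)^{2} = \frac{50295687289}{741321}$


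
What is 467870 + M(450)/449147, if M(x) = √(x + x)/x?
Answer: 3152136103351/6737205 ≈ 4.6787e+5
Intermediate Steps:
M(x) = √2/√x (M(x) = √(2*x)/x = (√2*√x)/x = √2/√x)
467870 + M(450)/449147 = 467870 + (√2/√450)/449147 = 467870 + (√2*(√2/30))*(1/449147) = 467870 + (1/15)*(1/449147) = 467870 + 1/6737205 = 3152136103351/6737205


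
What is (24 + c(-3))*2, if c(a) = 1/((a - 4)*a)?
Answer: 1010/21 ≈ 48.095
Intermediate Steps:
c(a) = 1/(a*(-4 + a)) (c(a) = 1/((-4 + a)*a) = 1/(a*(-4 + a)))
(24 + c(-3))*2 = (24 + 1/((-3)*(-4 - 3)))*2 = (24 - ⅓/(-7))*2 = (24 - ⅓*(-⅐))*2 = (24 + 1/21)*2 = (505/21)*2 = 1010/21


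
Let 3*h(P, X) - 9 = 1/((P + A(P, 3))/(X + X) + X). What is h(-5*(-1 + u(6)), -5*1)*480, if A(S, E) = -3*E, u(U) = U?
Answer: 1340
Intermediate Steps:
h(P, X) = 3 + 1/(3*(X + (-9 + P)/(2*X))) (h(P, X) = 3 + 1/(3*((P - 3*3)/(X + X) + X)) = 3 + 1/(3*((P - 9)/((2*X)) + X)) = 3 + 1/(3*((-9 + P)*(1/(2*X)) + X)) = 3 + 1/(3*((-9 + P)/(2*X) + X)) = 3 + 1/(3*(X + (-9 + P)/(2*X))))
h(-5*(-1 + u(6)), -5*1)*480 = ((-81 + 2*(-5*1) + 9*(-5*(-1 + 6)) + 18*(-5*1)**2)/(3*(-9 - 5*(-1 + 6) + 2*(-5*1)**2)))*480 = ((-81 + 2*(-5) + 9*(-5*5) + 18*(-5)**2)/(3*(-9 - 5*5 + 2*(-5)**2)))*480 = ((-81 - 10 + 9*(-25) + 18*25)/(3*(-9 - 25 + 2*25)))*480 = ((-81 - 10 - 225 + 450)/(3*(-9 - 25 + 50)))*480 = ((1/3)*134/16)*480 = ((1/3)*(1/16)*134)*480 = (67/24)*480 = 1340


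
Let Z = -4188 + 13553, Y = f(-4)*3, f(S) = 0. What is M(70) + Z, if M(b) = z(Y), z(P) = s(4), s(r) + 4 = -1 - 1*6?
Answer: 9354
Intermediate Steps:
s(r) = -11 (s(r) = -4 + (-1 - 1*6) = -4 + (-1 - 6) = -4 - 7 = -11)
Y = 0 (Y = 0*3 = 0)
z(P) = -11
M(b) = -11
Z = 9365
M(70) + Z = -11 + 9365 = 9354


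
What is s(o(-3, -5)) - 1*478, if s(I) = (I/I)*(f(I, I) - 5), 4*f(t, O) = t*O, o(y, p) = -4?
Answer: -479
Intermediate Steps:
f(t, O) = O*t/4 (f(t, O) = (t*O)/4 = (O*t)/4 = O*t/4)
s(I) = -5 + I²/4 (s(I) = (I/I)*(I*I/4 - 5) = 1*(I²/4 - 5) = 1*(-5 + I²/4) = -5 + I²/4)
s(o(-3, -5)) - 1*478 = (-5 + (¼)*(-4)²) - 1*478 = (-5 + (¼)*16) - 478 = (-5 + 4) - 478 = -1 - 478 = -479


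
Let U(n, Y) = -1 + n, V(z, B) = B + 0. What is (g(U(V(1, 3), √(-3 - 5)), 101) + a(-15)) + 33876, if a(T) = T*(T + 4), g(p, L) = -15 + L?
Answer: 34127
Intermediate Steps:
V(z, B) = B
a(T) = T*(4 + T)
(g(U(V(1, 3), √(-3 - 5)), 101) + a(-15)) + 33876 = ((-15 + 101) - 15*(4 - 15)) + 33876 = (86 - 15*(-11)) + 33876 = (86 + 165) + 33876 = 251 + 33876 = 34127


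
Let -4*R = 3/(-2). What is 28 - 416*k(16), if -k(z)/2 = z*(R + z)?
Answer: 218012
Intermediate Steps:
R = 3/8 (R = -3/(4*(-2)) = -3*(-1)/(4*2) = -¼*(-3/2) = 3/8 ≈ 0.37500)
k(z) = -2*z*(3/8 + z)
28 - 416*k(16) = 28 - (-104)*16*(3 + 8*16) = 28 - (-104)*16*(3 + 128) = 28 - (-104)*16*131 = 28 - 416*(-524) = 28 + 217984 = 218012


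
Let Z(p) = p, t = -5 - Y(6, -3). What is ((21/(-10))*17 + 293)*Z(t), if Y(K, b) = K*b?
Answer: 33449/10 ≈ 3344.9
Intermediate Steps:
t = 13 (t = -5 - 6*(-3) = -5 - 1*(-18) = -5 + 18 = 13)
((21/(-10))*17 + 293)*Z(t) = ((21/(-10))*17 + 293)*13 = ((21*(-1/10))*17 + 293)*13 = (-21/10*17 + 293)*13 = (-357/10 + 293)*13 = (2573/10)*13 = 33449/10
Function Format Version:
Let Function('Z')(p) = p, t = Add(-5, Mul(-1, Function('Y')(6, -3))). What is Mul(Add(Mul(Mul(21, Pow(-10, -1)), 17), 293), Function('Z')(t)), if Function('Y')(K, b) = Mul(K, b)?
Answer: Rational(33449, 10) ≈ 3344.9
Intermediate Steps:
t = 13 (t = Add(-5, Mul(-1, Mul(6, -3))) = Add(-5, Mul(-1, -18)) = Add(-5, 18) = 13)
Mul(Add(Mul(Mul(21, Pow(-10, -1)), 17), 293), Function('Z')(t)) = Mul(Add(Mul(Mul(21, Pow(-10, -1)), 17), 293), 13) = Mul(Add(Mul(Mul(21, Rational(-1, 10)), 17), 293), 13) = Mul(Add(Mul(Rational(-21, 10), 17), 293), 13) = Mul(Add(Rational(-357, 10), 293), 13) = Mul(Rational(2573, 10), 13) = Rational(33449, 10)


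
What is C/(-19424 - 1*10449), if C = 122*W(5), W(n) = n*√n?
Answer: -610*√5/29873 ≈ -0.045660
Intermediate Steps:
W(n) = n^(3/2)
C = 610*√5 (C = 122*5^(3/2) = 122*(5*√5) = 610*√5 ≈ 1364.0)
C/(-19424 - 1*10449) = (610*√5)/(-19424 - 1*10449) = (610*√5)/(-19424 - 10449) = (610*√5)/(-29873) = (610*√5)*(-1/29873) = -610*√5/29873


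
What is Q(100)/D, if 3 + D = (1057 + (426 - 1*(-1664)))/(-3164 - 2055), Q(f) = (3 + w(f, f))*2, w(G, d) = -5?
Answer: 5219/4701 ≈ 1.1102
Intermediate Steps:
Q(f) = -4 (Q(f) = (3 - 5)*2 = -2*2 = -4)
D = -18804/5219 (D = -3 + (1057 + (426 - 1*(-1664)))/(-3164 - 2055) = -3 + (1057 + (426 + 1664))/(-5219) = -3 + (1057 + 2090)*(-1/5219) = -3 + 3147*(-1/5219) = -3 - 3147/5219 = -18804/5219 ≈ -3.6030)
Q(100)/D = -4/(-18804/5219) = -4*(-5219/18804) = 5219/4701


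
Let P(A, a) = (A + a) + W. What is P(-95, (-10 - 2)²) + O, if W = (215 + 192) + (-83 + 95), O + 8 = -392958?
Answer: -392498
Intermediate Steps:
O = -392966 (O = -8 - 392958 = -392966)
W = 419 (W = 407 + 12 = 419)
P(A, a) = 419 + A + a (P(A, a) = (A + a) + 419 = 419 + A + a)
P(-95, (-10 - 2)²) + O = (419 - 95 + (-10 - 2)²) - 392966 = (419 - 95 + (-12)²) - 392966 = (419 - 95 + 144) - 392966 = 468 - 392966 = -392498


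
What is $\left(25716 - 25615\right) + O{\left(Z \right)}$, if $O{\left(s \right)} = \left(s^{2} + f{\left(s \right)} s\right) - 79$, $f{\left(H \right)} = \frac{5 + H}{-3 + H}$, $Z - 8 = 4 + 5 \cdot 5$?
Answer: $\frac{24424}{17} \approx 1436.7$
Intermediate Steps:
$Z = 37$ ($Z = 8 + \left(4 + 5 \cdot 5\right) = 8 + \left(4 + 25\right) = 8 + 29 = 37$)
$f{\left(H \right)} = \frac{5 + H}{-3 + H}$
$O{\left(s \right)} = -79 + s^{2} + \frac{s \left(5 + s\right)}{-3 + s}$ ($O{\left(s \right)} = \left(s^{2} + \frac{5 + s}{-3 + s} s\right) - 79 = \left(s^{2} + \frac{s \left(5 + s\right)}{-3 + s}\right) - 79 = -79 + s^{2} + \frac{s \left(5 + s\right)}{-3 + s}$)
$\left(25716 - 25615\right) + O{\left(Z \right)} = \left(25716 - 25615\right) + \frac{37 \left(5 + 37\right) + \left(-79 + 37^{2}\right) \left(-3 + 37\right)}{-3 + 37} = 101 + \frac{37 \cdot 42 + \left(-79 + 1369\right) 34}{34} = 101 + \frac{1554 + 1290 \cdot 34}{34} = 101 + \frac{1554 + 43860}{34} = 101 + \frac{1}{34} \cdot 45414 = 101 + \frac{22707}{17} = \frac{24424}{17}$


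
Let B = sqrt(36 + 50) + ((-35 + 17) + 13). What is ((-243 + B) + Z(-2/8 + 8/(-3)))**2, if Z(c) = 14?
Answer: (234 - sqrt(86))**2 ≈ 50502.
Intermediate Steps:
B = -5 + sqrt(86) (B = sqrt(86) + (-18 + 13) = sqrt(86) - 5 = -5 + sqrt(86) ≈ 4.2736)
((-243 + B) + Z(-2/8 + 8/(-3)))**2 = ((-243 + (-5 + sqrt(86))) + 14)**2 = ((-248 + sqrt(86)) + 14)**2 = (-234 + sqrt(86))**2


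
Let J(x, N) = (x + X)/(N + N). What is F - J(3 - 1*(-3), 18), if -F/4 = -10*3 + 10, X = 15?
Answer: 953/12 ≈ 79.417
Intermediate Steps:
J(x, N) = (15 + x)/(2*N) (J(x, N) = (x + 15)/(N + N) = (15 + x)/((2*N)) = (15 + x)*(1/(2*N)) = (15 + x)/(2*N))
F = 80 (F = -4*(-10*3 + 10) = -4*(-30 + 10) = -4*(-20) = 80)
F - J(3 - 1*(-3), 18) = 80 - (15 + (3 - 1*(-3)))/(2*18) = 80 - (15 + (3 + 3))/(2*18) = 80 - (15 + 6)/(2*18) = 80 - 21/(2*18) = 80 - 1*7/12 = 80 - 7/12 = 953/12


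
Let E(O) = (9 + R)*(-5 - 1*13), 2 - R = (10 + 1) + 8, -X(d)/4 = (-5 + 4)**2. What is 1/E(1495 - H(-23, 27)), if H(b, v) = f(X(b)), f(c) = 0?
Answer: 1/144 ≈ 0.0069444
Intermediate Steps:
X(d) = -4 (X(d) = -4*(-5 + 4)**2 = -4*(-1)**2 = -4*1 = -4)
H(b, v) = 0
R = -17 (R = 2 - ((10 + 1) + 8) = 2 - (11 + 8) = 2 - 1*19 = 2 - 19 = -17)
E(O) = 144 (E(O) = (9 - 17)*(-5 - 1*13) = -8*(-5 - 13) = -8*(-18) = 144)
1/E(1495 - H(-23, 27)) = 1/144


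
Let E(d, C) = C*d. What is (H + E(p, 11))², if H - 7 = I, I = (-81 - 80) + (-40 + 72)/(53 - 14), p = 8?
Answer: 6461764/1521 ≈ 4248.4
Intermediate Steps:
I = -6247/39 (I = -161 + 32/39 = -6247/39 ≈ -160.18)
H = -5974/39 (H = 7 - 6247/39 = -5974/39 ≈ -153.18)
(H + E(p, 11))² = (-5974/39 + 11*8)² = (-5974/39 + 88)² = (-2542/39)² = 6461764/1521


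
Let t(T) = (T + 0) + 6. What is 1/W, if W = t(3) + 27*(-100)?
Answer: -1/2691 ≈ -0.00037161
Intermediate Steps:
t(T) = 6 + T (t(T) = T + 6 = 6 + T)
W = -2691 (W = (6 + 3) + 27*(-100) = 9 - 2700 = -2691)
1/W = 1/(-2691) = -1/2691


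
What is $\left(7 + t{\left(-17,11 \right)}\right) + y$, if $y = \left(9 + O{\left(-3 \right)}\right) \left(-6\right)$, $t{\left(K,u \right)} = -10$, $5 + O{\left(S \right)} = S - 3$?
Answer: $9$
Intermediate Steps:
$O{\left(S \right)} = -8 + S$ ($O{\left(S \right)} = -5 + \left(S - 3\right) = -5 + \left(-3 + S\right) = -8 + S$)
$y = 12$ ($y = \left(9 - 11\right) \left(-6\right) = \left(-2\right) \left(-6\right) = 12$)
$\left(7 + t{\left(-17,11 \right)}\right) + y = \left(7 - 10\right) + 12 = -3 + 12 = 9$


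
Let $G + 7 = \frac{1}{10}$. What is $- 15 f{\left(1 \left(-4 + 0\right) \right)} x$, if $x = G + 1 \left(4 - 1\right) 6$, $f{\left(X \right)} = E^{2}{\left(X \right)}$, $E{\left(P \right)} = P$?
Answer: $-2664$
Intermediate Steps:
$G = - \frac{69}{10}$ ($G = -7 + \frac{1}{10} = - \frac{69}{10} \approx -6.9$)
$f{\left(X \right)} = X^{2}$
$x = \frac{111}{10}$ ($x = - \frac{69}{10} + 1 \left(4 - 1\right) 6 = - \frac{69}{10} + 1 \cdot 3 \cdot 6 = - \frac{69}{10} + 3 \cdot 6 = - \frac{69}{10} + 18 = \frac{111}{10} \approx 11.1$)
$- 15 f{\left(1 \left(-4 + 0\right) \right)} x = - 15 \left(1 \left(-4 + 0\right)\right)^{2} \cdot \frac{111}{10} = - 15 \left(1 \left(-4\right)\right)^{2} \cdot \frac{111}{10} = - 15 \left(-4\right)^{2} \cdot \frac{111}{10} = \left(-15\right) 16 \cdot \frac{111}{10} = \left(-240\right) \frac{111}{10} = -2664$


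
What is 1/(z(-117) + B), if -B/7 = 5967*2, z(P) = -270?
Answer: -1/83808 ≈ -1.1932e-5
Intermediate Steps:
B = -83538 (B = -41769*2 = -7*11934 = -83538)
1/(z(-117) + B) = 1/(-270 - 83538) = 1/(-83808) = -1/83808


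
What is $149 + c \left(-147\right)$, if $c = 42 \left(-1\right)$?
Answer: $6323$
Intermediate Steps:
$c = -42$
$149 + c \left(-147\right) = 149 - -6174 = 149 + 6174 = 6323$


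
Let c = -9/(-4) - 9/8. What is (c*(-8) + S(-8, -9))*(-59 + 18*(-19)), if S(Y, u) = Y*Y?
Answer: -22055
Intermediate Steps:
S(Y, u) = Y²
c = 9/8 (c = -9*(-¼) - 9*⅛ = 9/4 - 9/8 = 9/8 ≈ 1.1250)
(c*(-8) + S(-8, -9))*(-59 + 18*(-19)) = ((9/8)*(-8) + (-8)²)*(-59 + 18*(-19)) = (-9 + 64)*(-59 - 342) = 55*(-401) = -22055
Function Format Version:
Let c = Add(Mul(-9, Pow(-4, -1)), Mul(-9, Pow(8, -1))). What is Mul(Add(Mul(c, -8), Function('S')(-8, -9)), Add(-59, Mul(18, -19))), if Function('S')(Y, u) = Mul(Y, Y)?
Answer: -22055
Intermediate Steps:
Function('S')(Y, u) = Pow(Y, 2)
c = Rational(9, 8) (c = Add(Mul(-9, Rational(-1, 4)), Mul(-9, Rational(1, 8))) = Add(Rational(9, 4), Rational(-9, 8)) = Rational(9, 8) ≈ 1.1250)
Mul(Add(Mul(c, -8), Function('S')(-8, -9)), Add(-59, Mul(18, -19))) = Mul(Add(Mul(Rational(9, 8), -8), Pow(-8, 2)), Add(-59, Mul(18, -19))) = Mul(Add(-9, 64), Add(-59, -342)) = Mul(55, -401) = -22055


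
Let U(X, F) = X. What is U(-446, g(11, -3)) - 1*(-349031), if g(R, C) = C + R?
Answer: 348585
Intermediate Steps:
U(-446, g(11, -3)) - 1*(-349031) = -446 - 1*(-349031) = -446 + 349031 = 348585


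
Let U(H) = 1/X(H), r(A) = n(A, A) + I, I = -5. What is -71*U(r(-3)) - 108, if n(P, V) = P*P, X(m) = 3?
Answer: -395/3 ≈ -131.67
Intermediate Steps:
n(P, V) = P**2
r(A) = -5 + A**2 (r(A) = A**2 - 5 = -5 + A**2)
U(H) = 1/3
-71*U(r(-3)) - 108 = -71*1/3 - 108 = -71/3 - 108 = -395/3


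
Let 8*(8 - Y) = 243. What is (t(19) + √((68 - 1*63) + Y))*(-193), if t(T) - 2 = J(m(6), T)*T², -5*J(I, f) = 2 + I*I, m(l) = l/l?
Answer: 207089/5 - 193*I*√278/4 ≈ 41418.0 - 804.49*I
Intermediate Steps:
Y = -179/8 (Y = 8 - ⅛*243 = 8 - 243/8 = -179/8 ≈ -22.375)
m(l) = 1
J(I, f) = -⅖ - I²/5 (J(I, f) = -(2 + I*I)/5 = -(2 + I²)/5 = -⅖ - I²/5)
t(T) = 2 - 3*T²/5 (t(T) = 2 + (-⅖ - ⅕*1²)*T² = 2 + (-⅖ - ⅕*1)*T² = 2 + (-⅖ - ⅕)*T² = 2 - 3*T²/5)
(t(19) + √((68 - 1*63) + Y))*(-193) = ((2 - ⅗*19²) + √((68 - 1*63) - 179/8))*(-193) = ((2 - ⅗*361) + √((68 - 63) - 179/8))*(-193) = ((2 - 1083/5) + √(5 - 179/8))*(-193) = (-1073/5 + √(-139/8))*(-193) = (-1073/5 + I*√278/4)*(-193) = 207089/5 - 193*I*√278/4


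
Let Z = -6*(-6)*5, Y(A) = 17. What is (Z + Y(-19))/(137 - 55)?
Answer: 197/82 ≈ 2.4024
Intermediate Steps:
Z = 180 (Z = 36*5 = 180)
(Z + Y(-19))/(137 - 55) = (180 + 17)/(137 - 55) = 197/82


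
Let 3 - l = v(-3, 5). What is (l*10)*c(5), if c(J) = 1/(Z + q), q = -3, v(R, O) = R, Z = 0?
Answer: -20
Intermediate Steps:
c(J) = -1/3 (c(J) = 1/(0 - 3) = 1/(-3) = -1/3)
l = 6 (l = 3 - 1*(-3) = 3 + 3 = 6)
(l*10)*c(5) = (6*10)*(-1/3) = 60*(-1/3) = -20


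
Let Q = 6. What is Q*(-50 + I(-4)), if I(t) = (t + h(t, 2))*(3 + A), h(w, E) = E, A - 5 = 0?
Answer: -396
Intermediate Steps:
A = 5 (A = 5 + 0 = 5)
I(t) = 16 + 8*t (I(t) = (t + 2)*(3 + 5) = (2 + t)*8 = 16 + 8*t)
Q*(-50 + I(-4)) = 6*(-50 + (16 + 8*(-4))) = 6*(-50 + (16 - 32)) = 6*(-50 - 16) = 6*(-66) = -396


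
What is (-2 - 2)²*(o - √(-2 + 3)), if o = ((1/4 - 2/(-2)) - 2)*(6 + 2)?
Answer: -112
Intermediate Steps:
o = -6 (o = ((1*(¼) - 2*(-½)) - 2)*8 = ((¼ + 1) - 2)*8 = (5/4 - 2)*8 = -¾*8 = -6)
(-2 - 2)²*(o - √(-2 + 3)) = (-2 - 2)²*(-6 - √(-2 + 3)) = (-4)²*(-6 - √1) = 16*(-6 - 1*1) = 16*(-6 - 1) = 16*(-7) = -112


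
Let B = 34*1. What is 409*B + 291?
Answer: 14197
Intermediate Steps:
B = 34
409*B + 291 = 409*34 + 291 = 13906 + 291 = 14197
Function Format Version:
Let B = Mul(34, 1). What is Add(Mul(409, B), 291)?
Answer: 14197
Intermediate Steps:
B = 34
Add(Mul(409, B), 291) = Add(Mul(409, 34), 291) = Add(13906, 291) = 14197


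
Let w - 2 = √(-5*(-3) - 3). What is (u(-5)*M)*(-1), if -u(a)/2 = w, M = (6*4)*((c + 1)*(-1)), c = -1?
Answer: 0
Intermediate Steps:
w = 2 + 2*√3 (w = 2 + √(-5*(-3) - 3) = 2 + √(15 - 3) = 2 + √12 = 2 + 2*√3 ≈ 5.4641)
M = 0 (M = (6*4)*((-1 + 1)*(-1)) = 24*(0*(-1)) = 24*0 = 0)
u(a) = -4 - 4*√3 (u(a) = -2*(2 + 2*√3) = -4 - 4*√3)
(u(-5)*M)*(-1) = ((-4 - 4*√3)*0)*(-1) = 0*(-1) = 0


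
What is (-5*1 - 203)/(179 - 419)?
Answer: 13/15 ≈ 0.86667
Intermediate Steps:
(-5*1 - 203)/(179 - 419) = (-5 - 203)/(-240) = -208*(-1/240) = 13/15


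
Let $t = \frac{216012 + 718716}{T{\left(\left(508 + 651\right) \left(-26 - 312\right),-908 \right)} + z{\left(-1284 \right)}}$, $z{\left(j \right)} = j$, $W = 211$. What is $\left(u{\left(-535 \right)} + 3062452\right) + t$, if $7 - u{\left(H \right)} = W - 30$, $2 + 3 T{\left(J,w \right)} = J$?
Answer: $\frac{302855530876}{98899} \approx 3.0623 \cdot 10^{6}$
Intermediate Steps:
$T{\left(J,w \right)} = - \frac{2}{3} + \frac{J}{3}$
$u{\left(H \right)} = -174$ ($u{\left(H \right)} = 7 - \left(211 - 30\right) = 7 - 181 = -174$)
$t = - \frac{701046}{98899}$ ($t = \frac{216012 + 718716}{\left(- \frac{2}{3} + \frac{\left(508 + 651\right) \left(-26 - 312\right)}{3}\right) - 1284} = \frac{934728}{\left(- \frac{2}{3} + \frac{1159 \left(-338\right)}{3}\right) - 1284} = \frac{934728}{\left(- \frac{2}{3} + \frac{1}{3} \left(-391742\right)\right) - 1284} = \frac{934728}{\left(- \frac{2}{3} - \frac{391742}{3}\right) - 1284} = \frac{934728}{- \frac{391744}{3} - 1284} = \frac{934728}{- \frac{395596}{3}} = 934728 \left(- \frac{3}{395596}\right) = - \frac{701046}{98899} \approx -7.0885$)
$\left(u{\left(-535 \right)} + 3062452\right) + t = \left(-174 + 3062452\right) - \frac{701046}{98899} = 3062278 - \frac{701046}{98899} = \frac{302855530876}{98899}$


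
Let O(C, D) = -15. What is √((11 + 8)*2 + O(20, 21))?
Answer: √23 ≈ 4.7958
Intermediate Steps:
√((11 + 8)*2 + O(20, 21)) = √((11 + 8)*2 - 15) = √(19*2 - 15) = √(38 - 15) = √23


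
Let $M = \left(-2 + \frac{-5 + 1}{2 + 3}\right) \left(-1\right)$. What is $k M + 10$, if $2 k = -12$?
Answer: $- \frac{34}{5} \approx -6.8$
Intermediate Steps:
$k = -6$ ($k = \frac{1}{2} \left(-12\right) = -6$)
$M = \frac{14}{5}$ ($M = \left(-2 - \frac{4}{5}\right) \left(-1\right) = \left(- \frac{14}{5}\right) \left(-1\right) = \frac{14}{5} \approx 2.8$)
$k M + 10 = \left(-6\right) \frac{14}{5} + 10 = - \frac{84}{5} + 10 = - \frac{34}{5}$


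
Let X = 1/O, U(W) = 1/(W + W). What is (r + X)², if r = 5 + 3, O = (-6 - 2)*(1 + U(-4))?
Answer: 3025/49 ≈ 61.735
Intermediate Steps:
U(W) = 1/(2*W)
O = -7 (O = (-6 - 2)*(1 + (½)/(-4)) = -8*(1 + (½)*(-¼)) = -8*(1 - ⅛) = -8*7/8 = -7)
r = 8
X = -⅐ (X = 1/(-7) = -⅐ ≈ -0.14286)
(r + X)² = (8 - ⅐)² = (55/7)² = 3025/49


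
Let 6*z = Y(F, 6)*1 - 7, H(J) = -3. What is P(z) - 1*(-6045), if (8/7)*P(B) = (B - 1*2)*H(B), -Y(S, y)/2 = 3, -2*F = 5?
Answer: 96895/16 ≈ 6055.9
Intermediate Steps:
F = -5/2 (F = -½*5 = -5/2 ≈ -2.5000)
Y(S, y) = -6 (Y(S, y) = -2*3 = -6)
z = -13/6 (z = (-6*1 - 7)/6 = (-6 - 7)/6 = (⅙)*(-13) = -13/6 ≈ -2.1667)
P(B) = 21/4 - 21*B/8 (P(B) = 7*((B - 1*2)*(-3))/8 = 7*((B - 2)*(-3))/8 = 7*((-2 + B)*(-3))/8 = 7*(6 - 3*B)/8 = 21/4 - 21*B/8)
P(z) - 1*(-6045) = (21/4 - 21/8*(-13/6)) - 1*(-6045) = (21/4 + 91/16) + 6045 = 175/16 + 6045 = 96895/16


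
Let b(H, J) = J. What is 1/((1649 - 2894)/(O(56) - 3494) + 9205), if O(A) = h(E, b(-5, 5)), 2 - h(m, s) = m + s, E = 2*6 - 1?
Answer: 3508/32292385 ≈ 0.00010863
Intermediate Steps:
E = 11 (E = 12 - 1 = 11)
h(m, s) = 2 - m - s (h(m, s) = 2 - (m + s) = 2 + (-m - s) = 2 - m - s)
O(A) = -14 (O(A) = 2 - 1*11 - 1*5 = 2 - 11 - 5 = -14)
1/((1649 - 2894)/(O(56) - 3494) + 9205) = 1/((1649 - 2894)/(-14 - 3494) + 9205) = 1/(-1245/(-3508) + 9205) = 1/(-1245*(-1/3508) + 9205) = 1/(1245/3508 + 9205) = 1/(32292385/3508) = 3508/32292385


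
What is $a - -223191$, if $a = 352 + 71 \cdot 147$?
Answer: $233980$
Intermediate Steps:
$a = 10789$ ($a = 352 + 10437 = 10789$)
$a - -223191 = 10789 - -223191 = 10789 + 223191 = 233980$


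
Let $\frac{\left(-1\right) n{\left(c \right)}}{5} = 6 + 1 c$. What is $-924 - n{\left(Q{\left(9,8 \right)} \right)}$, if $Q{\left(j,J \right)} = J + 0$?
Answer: $-854$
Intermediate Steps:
$Q{\left(j,J \right)} = J$
$n{\left(c \right)} = -30 - 5 c$ ($n{\left(c \right)} = - 5 \left(6 + 1 c\right) = - 5 \left(6 + c\right) = -30 - 5 c$)
$-924 - n{\left(Q{\left(9,8 \right)} \right)} = -924 - \left(-30 - 40\right) = -924 - -70 = -924 + 70 = -854$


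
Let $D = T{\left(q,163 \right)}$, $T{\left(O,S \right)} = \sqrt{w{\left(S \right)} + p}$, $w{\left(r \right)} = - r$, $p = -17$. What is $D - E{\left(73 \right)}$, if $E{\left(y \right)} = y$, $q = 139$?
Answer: $-73 + 6 i \sqrt{5} \approx -73.0 + 13.416 i$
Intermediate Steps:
$T{\left(O,S \right)} = \sqrt{-17 - S}$ ($T{\left(O,S \right)} = \sqrt{- S - 17} = \sqrt{-17 - S}$)
$D = 6 i \sqrt{5}$ ($D = \sqrt{-17 - 163} = \sqrt{-180} = 6 i \sqrt{5} \approx 13.416 i$)
$D - E{\left(73 \right)} = 6 i \sqrt{5} - 73 = -73 + 6 i \sqrt{5}$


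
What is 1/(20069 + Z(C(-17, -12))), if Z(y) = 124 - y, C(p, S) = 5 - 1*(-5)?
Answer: 1/20183 ≈ 4.9547e-5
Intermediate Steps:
C(p, S) = 10 (C(p, S) = 5 + 5 = 10)
1/(20069 + Z(C(-17, -12))) = 1/(20069 + (124 - 1*10)) = 1/(20069 + (124 - 10)) = 1/(20069 + 114) = 1/20183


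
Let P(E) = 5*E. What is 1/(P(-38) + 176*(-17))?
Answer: -1/3182 ≈ -0.00031427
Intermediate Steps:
1/(P(-38) + 176*(-17)) = 1/(5*(-38) + 176*(-17)) = 1/(-190 - 2992) = 1/(-3182) = -1/3182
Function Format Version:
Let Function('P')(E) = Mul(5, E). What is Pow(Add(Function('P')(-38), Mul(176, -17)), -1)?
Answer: Rational(-1, 3182) ≈ -0.00031427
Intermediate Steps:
Pow(Add(Function('P')(-38), Mul(176, -17)), -1) = Pow(Add(Mul(5, -38), Mul(176, -17)), -1) = Pow(Add(-190, -2992), -1) = Pow(-3182, -1) = Rational(-1, 3182)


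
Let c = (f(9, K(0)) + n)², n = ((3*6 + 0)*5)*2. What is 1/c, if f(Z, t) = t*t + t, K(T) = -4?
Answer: 1/36864 ≈ 2.7127e-5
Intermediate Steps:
n = 180 (n = ((18 + 0)*5)*2 = (18*5)*2 = 90*2 = 180)
f(Z, t) = t + t² (f(Z, t) = t² + t = t + t²)
c = 36864 (c = (-4*(1 - 4) + 180)² = (-4*(-3) + 180)² = (12 + 180)² = 192² = 36864)
1/c = 1/36864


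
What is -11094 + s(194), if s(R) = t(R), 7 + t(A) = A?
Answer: -10907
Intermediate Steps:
t(A) = -7 + A
s(R) = -7 + R
-11094 + s(194) = -11094 + (-7 + 194) = -11094 + 187 = -10907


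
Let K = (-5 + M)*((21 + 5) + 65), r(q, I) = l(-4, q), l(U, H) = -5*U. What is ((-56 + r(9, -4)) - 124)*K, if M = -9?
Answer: 203840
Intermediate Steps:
r(q, I) = 20 (r(q, I) = -5*(-4) = 20)
K = -1274 (K = (-5 - 9)*((21 + 5) + 65) = -14*(26 + 65) = -14*91 = -1274)
((-56 + r(9, -4)) - 124)*K = ((-56 + 20) - 124)*(-1274) = (-36 - 124)*(-1274) = -160*(-1274) = 203840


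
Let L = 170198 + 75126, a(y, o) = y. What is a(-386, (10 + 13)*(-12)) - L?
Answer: -245710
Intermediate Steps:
L = 245324
a(-386, (10 + 13)*(-12)) - L = -386 - 1*245324 = -386 - 245324 = -245710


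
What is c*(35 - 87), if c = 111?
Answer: -5772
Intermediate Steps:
c*(35 - 87) = 111*(35 - 87) = 111*(-52) = -5772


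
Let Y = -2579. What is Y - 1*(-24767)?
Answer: 22188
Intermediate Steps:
Y - 1*(-24767) = -2579 - 1*(-24767) = -2579 + 24767 = 22188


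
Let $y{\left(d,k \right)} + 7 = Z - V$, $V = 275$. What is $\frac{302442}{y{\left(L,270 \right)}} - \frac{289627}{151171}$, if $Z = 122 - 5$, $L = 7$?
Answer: $- \frac{15256082679}{8314405} \approx -1834.9$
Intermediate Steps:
$Z = 117$
$y{\left(d,k \right)} = -165$ ($y{\left(d,k \right)} = -7 + \left(117 - 275\right) = -7 - 158 = -165$)
$\frac{302442}{y{\left(L,270 \right)}} - \frac{289627}{151171} = \frac{302442}{-165} - \frac{289627}{151171} = 302442 \left(- \frac{1}{165}\right) - \frac{289627}{151171} = - \frac{100814}{55} - \frac{289627}{151171} = - \frac{15256082679}{8314405}$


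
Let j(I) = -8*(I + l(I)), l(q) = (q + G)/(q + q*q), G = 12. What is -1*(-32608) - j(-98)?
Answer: 151259128/4753 ≈ 31824.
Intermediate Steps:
l(q) = (12 + q)/(q + q²) (l(q) = (q + 12)/(q + q*q) = (12 + q)/(q + q²))
j(I) = -8*I - 8*(12 + I)/(I*(1 + I)) (j(I) = -8*(I + (12 + I)/(I*(1 + I))) = -8*I - 8*(12 + I)/(I*(1 + I)))
-1*(-32608) - j(-98) = -1*(-32608) - 8*(-12 - 1*(-98) + (-98)²*(-1 - 1*(-98)))/((-98)*(1 - 98)) = 32608 - 8*(-1)*(-12 + 98 + 9604*(-1 + 98))/(98*(-97)) = 32608 - 8*(-1)*(-1)*(-12 + 98 + 9604*97)/(98*97) = 32608 - 8*(-1)*(-1)*(-12 + 98 + 931588)/(98*97) = 32608 - 8*(-1)*(-1)*931674/(98*97) = 32608 - 1*3726696/4753 = 32608 - 3726696/4753 = 151259128/4753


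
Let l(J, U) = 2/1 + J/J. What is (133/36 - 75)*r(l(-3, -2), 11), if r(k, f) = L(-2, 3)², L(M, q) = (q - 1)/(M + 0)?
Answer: -2567/36 ≈ -71.306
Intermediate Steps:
L(M, q) = (-1 + q)/M
l(J, U) = 3 (l(J, U) = 2*1 + 1 = 2 + 1 = 3)
r(k, f) = 1 (r(k, f) = ((-1 + 3)/(-2))² = (-½*2)² = (-1)² = 1)
(133/36 - 75)*r(l(-3, -2), 11) = (133/36 - 75)*1 = -2567/36*1 = -2567/36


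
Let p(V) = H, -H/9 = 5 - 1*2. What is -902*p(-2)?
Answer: 24354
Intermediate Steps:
H = -27 (H = -9*(5 - 1*2) = -9*(5 - 2) = -9*3 = -27)
p(V) = -27
-902*p(-2) = -902*(-27) = 24354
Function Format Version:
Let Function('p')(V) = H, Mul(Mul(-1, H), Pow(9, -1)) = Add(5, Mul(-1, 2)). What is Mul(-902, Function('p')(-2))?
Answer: 24354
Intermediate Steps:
H = -27 (H = Mul(-9, Add(5, Mul(-1, 2))) = Mul(-9, Add(5, -2)) = Mul(-9, 3) = -27)
Function('p')(V) = -27
Mul(-902, Function('p')(-2)) = Mul(-902, -27) = 24354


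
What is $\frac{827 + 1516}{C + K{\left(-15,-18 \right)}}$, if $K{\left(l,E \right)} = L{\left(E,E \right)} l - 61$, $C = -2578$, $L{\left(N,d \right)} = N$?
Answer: $- \frac{2343}{2369} \approx -0.98903$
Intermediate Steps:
$K{\left(l,E \right)} = -61 + E l$ ($K{\left(l,E \right)} = E l - 61 = -61 + E l$)
$\frac{827 + 1516}{C + K{\left(-15,-18 \right)}} = \frac{827 + 1516}{-2578 - -209} = \frac{2343}{-2578 + \left(-61 + 270\right)} = \frac{2343}{-2578 + 209} = \frac{2343}{-2369} = 2343 \left(- \frac{1}{2369}\right) = - \frac{2343}{2369}$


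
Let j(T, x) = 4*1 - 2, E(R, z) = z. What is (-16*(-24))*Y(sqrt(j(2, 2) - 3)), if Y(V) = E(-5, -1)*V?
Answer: -384*I ≈ -384.0*I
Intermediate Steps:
j(T, x) = 2 (j(T, x) = 4 - 2 = 2)
Y(V) = -V
(-16*(-24))*Y(sqrt(j(2, 2) - 3)) = (-16*(-24))*(-sqrt(2 - 3)) = 384*(-sqrt(-1)) = 384*(-I) = -384*I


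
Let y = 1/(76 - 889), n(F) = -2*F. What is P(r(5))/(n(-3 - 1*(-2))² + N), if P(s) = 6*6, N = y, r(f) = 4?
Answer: 29268/3251 ≈ 9.0028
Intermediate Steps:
y = -1/813 (y = 1/(-813) = -1/813 ≈ -0.0012300)
N = -1/813 ≈ -0.0012300
P(s) = 36
P(r(5))/(n(-3 - 1*(-2))² + N) = 36/((-2*(-3 - 1*(-2)))² - 1/813) = 36/((-2*(-3 + 2))² - 1/813) = 36/((-2*(-1))² - 1/813) = 36/(2² - 1/813) = 36/(4 - 1/813) = 36/(3251/813) = (813/3251)*36 = 29268/3251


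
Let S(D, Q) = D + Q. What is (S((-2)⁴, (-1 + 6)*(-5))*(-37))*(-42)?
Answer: -13986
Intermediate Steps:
(S((-2)⁴, (-1 + 6)*(-5))*(-37))*(-42) = (((-2)⁴ + (-1 + 6)*(-5))*(-37))*(-42) = ((16 + 5*(-5))*(-37))*(-42) = ((16 - 25)*(-37))*(-42) = -9*(-37)*(-42) = 333*(-42) = -13986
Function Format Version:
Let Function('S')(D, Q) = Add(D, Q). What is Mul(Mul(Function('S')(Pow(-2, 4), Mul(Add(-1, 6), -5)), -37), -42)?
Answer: -13986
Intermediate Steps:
Mul(Mul(Function('S')(Pow(-2, 4), Mul(Add(-1, 6), -5)), -37), -42) = Mul(Mul(Add(Pow(-2, 4), Mul(Add(-1, 6), -5)), -37), -42) = Mul(Mul(Add(16, Mul(5, -5)), -37), -42) = Mul(Mul(Add(16, -25), -37), -42) = Mul(Mul(-9, -37), -42) = Mul(333, -42) = -13986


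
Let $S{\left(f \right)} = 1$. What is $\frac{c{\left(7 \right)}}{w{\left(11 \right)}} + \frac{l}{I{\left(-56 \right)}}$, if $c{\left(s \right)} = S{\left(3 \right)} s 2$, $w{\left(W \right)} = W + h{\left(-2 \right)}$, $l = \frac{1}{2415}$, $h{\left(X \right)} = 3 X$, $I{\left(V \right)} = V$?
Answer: $\frac{378671}{135240} \approx 2.8$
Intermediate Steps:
$l = \frac{1}{2415} \approx 0.00041408$
$w{\left(W \right)} = -6 + W$ ($w{\left(W \right)} = W + 3 \left(-2\right) = W - 6 = -6 + W$)
$c{\left(s \right)} = 2 s$ ($c{\left(s \right)} = 1 s 2 = s 2 = 2 s$)
$\frac{c{\left(7 \right)}}{w{\left(11 \right)}} + \frac{l}{I{\left(-56 \right)}} = \frac{2 \cdot 7}{-6 + 11} + \frac{1}{2415 \left(-56\right)} = \frac{14}{5} + \frac{1}{2415} \left(- \frac{1}{56}\right) = 14 \cdot \frac{1}{5} - \frac{1}{135240} = \frac{14}{5} - \frac{1}{135240} = \frac{378671}{135240}$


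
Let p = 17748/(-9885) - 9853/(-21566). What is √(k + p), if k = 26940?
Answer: √136027291782073550630/71059970 ≈ 164.13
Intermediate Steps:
p = -95118821/71059970 (p = 17748*(-1/9885) - 9853*(-1/21566) = -5916/3295 + 9853/21566 = -95118821/71059970 ≈ -1.3386)
√(k + p) = √(26940 - 95118821/71059970) = √(1914260472979/71059970) = √136027291782073550630/71059970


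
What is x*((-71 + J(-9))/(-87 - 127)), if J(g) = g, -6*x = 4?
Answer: -80/321 ≈ -0.24922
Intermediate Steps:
x = -⅔ (x = -⅙*4 = -⅔ ≈ -0.66667)
x*((-71 + J(-9))/(-87 - 127)) = -2*(-71 - 9)/(3*(-87 - 127)) = -(-160)/(3*(-214)) = -(-160)*(-1)/(3*214) = -⅔*40/107 = -80/321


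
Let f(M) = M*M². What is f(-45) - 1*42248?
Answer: -133373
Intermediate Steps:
f(M) = M³
f(-45) - 1*42248 = (-45)³ - 1*42248 = -91125 - 42248 = -133373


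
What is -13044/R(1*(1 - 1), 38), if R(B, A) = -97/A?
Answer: 495672/97 ≈ 5110.0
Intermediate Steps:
-13044/R(1*(1 - 1), 38) = -13044/((-97/38)) = -13044/((-97*1/38)) = -13044/(-97/38) = -13044*(-38/97) = 495672/97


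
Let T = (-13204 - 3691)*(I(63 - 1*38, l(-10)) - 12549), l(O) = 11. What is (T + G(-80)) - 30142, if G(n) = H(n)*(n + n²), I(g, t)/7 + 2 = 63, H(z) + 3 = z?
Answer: 204246488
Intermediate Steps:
H(z) = -3 + z
I(g, t) = 427 (I(g, t) = -14 + 7*63 = -14 + 441 = 427)
G(n) = (-3 + n)*(n + n²)
T = 204801190 (T = (-13204 - 3691)*(427 - 12549) = -16895*(-12122) = 204801190)
(T + G(-80)) - 30142 = (204801190 - 80*(1 - 80)*(-3 - 80)) - 30142 = (204801190 - 80*(-79)*(-83)) - 30142 = (204801190 - 524560) - 30142 = 204276630 - 30142 = 204246488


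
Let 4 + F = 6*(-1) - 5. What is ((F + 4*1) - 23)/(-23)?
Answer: 34/23 ≈ 1.4783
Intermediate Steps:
F = -15 (F = -4 + (6*(-1) - 5) = -4 + (-6 - 5) = -4 - 11 = -15)
((F + 4*1) - 23)/(-23) = ((-15 + 4*1) - 23)/(-23) = ((-15 + 4) - 23)*(-1/23) = (-11 - 23)*(-1/23) = -34*(-1/23) = 34/23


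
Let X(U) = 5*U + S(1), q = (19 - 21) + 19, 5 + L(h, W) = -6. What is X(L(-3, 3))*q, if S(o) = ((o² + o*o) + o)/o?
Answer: -884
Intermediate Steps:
S(o) = (o + 2*o²)/o (S(o) = ((o² + o²) + o)/o = (2*o² + o)/o = (o + 2*o²)/o)
L(h, W) = -11 (L(h, W) = -5 - 6 = -11)
q = 17 (q = -2 + 19 = 17)
X(U) = 3 + 5*U (X(U) = 5*U + (1 + 2*1) = 5*U + (1 + 2) = 5*U + 3 = 3 + 5*U)
X(L(-3, 3))*q = (3 + 5*(-11))*17 = (3 - 55)*17 = -52*17 = -884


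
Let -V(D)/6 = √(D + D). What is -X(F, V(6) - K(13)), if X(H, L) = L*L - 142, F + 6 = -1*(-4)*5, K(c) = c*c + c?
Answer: -33414 - 4368*√3 ≈ -40980.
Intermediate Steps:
K(c) = c + c² (K(c) = c² + c = c + c²)
V(D) = -6*√2*√D (V(D) = -6*√(D + D) = -6*√2*√D)
F = 14 (F = -6 - 1*(-4)*5 = -6 + 4*5 = -6 + 20 = 14)
X(H, L) = -142 + L² (X(H, L) = L² - 142 = -142 + L²)
-X(F, V(6) - K(13)) = -(-142 + (-6*√2*√6 - 13*(1 + 13))²) = -(-142 + (-12*√3 - 13*14)²) = -(-142 + (-12*√3 - 1*182)²) = -(-142 + (-12*√3 - 182)²) = -(-142 + (-182 - 12*√3)²) = 142 - (-182 - 12*√3)²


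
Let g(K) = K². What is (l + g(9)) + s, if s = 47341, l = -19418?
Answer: 28004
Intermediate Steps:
(l + g(9)) + s = (-19418 + 9²) + 47341 = (-19418 + 81) + 47341 = -19337 + 47341 = 28004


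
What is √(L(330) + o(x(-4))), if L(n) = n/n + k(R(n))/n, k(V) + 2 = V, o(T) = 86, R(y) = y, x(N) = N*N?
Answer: √2395635/165 ≈ 9.3805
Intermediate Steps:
x(N) = N²
k(V) = -2 + V
L(n) = 1 + (-2 + n)/n (L(n) = n/n + (-2 + n)/n = 1 + (-2 + n)/n)
√(L(330) + o(x(-4))) = √((2 - 2/330) + 86) = √((2 - 2*1/330) + 86) = √((2 - 1/165) + 86) = √(329/165 + 86) = √(14519/165) = √2395635/165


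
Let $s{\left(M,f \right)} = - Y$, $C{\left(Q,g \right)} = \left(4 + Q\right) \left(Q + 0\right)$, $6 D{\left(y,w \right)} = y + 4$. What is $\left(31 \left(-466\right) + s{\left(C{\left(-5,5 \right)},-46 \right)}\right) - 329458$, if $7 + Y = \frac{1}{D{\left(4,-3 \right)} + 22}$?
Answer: $- \frac{24072793}{70} \approx -3.439 \cdot 10^{5}$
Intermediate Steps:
$D{\left(y,w \right)} = \frac{2}{3} + \frac{y}{6}$ ($D{\left(y,w \right)} = \frac{y + 4}{6} = \frac{4 + y}{6} = \frac{2}{3} + \frac{y}{6}$)
$Y = - \frac{487}{70}$ ($Y = -7 + \frac{1}{\left(\frac{2}{3} + \frac{1}{6} \cdot 4\right) + 22} = -7 + \frac{1}{\left(\frac{2}{3} + \frac{2}{3}\right) + 22} = -7 + \frac{1}{\frac{4}{3} + 22} = -7 + \frac{1}{\frac{70}{3}} = -7 + \frac{3}{70} = - \frac{487}{70} \approx -6.9571$)
$C{\left(Q,g \right)} = Q \left(4 + Q\right)$ ($C{\left(Q,g \right)} = \left(4 + Q\right) Q = Q \left(4 + Q\right)$)
$s{\left(M,f \right)} = \frac{487}{70}$ ($s{\left(M,f \right)} = \left(-1\right) \left(- \frac{487}{70}\right) = \frac{487}{70}$)
$\left(31 \left(-466\right) + s{\left(C{\left(-5,5 \right)},-46 \right)}\right) - 329458 = \left(31 \left(-466\right) + \frac{487}{70}\right) - 329458 = \left(-14446 + \frac{487}{70}\right) - 329458 = - \frac{1010733}{70} - 329458 = - \frac{24072793}{70}$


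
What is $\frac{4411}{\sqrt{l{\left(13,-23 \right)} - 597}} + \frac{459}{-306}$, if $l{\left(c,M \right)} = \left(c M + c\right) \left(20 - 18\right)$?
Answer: $- \frac{3}{2} - \frac{4411 i \sqrt{1169}}{1169} \approx -1.5 - 129.01 i$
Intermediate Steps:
$l{\left(c,M \right)} = 2 c + 2 M c$ ($l{\left(c,M \right)} = \left(M c + c\right) 2 = \left(c + M c\right) 2 = 2 c + 2 M c$)
$\frac{4411}{\sqrt{l{\left(13,-23 \right)} - 597}} + \frac{459}{-306} = \frac{4411}{\sqrt{2 \cdot 13 \left(1 - 23\right) - 597}} + \frac{459}{-306} = \frac{4411}{\sqrt{2 \cdot 13 \left(-22\right) - 597}} + 459 \left(- \frac{1}{306}\right) = \frac{4411}{\sqrt{-572 - 597}} - \frac{3}{2} = \frac{4411}{\sqrt{-1169}} - \frac{3}{2} = \frac{4411}{i \sqrt{1169}} - \frac{3}{2} = 4411 \left(- \frac{i \sqrt{1169}}{1169}\right) - \frac{3}{2} = - \frac{4411 i \sqrt{1169}}{1169} - \frac{3}{2} = - \frac{3}{2} - \frac{4411 i \sqrt{1169}}{1169}$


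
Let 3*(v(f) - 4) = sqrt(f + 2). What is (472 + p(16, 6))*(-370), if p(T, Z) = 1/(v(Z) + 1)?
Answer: -37913530/217 + 2220*sqrt(2)/217 ≈ -1.7470e+5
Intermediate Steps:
v(f) = 4 + sqrt(2 + f)/3 (v(f) = 4 + sqrt(f + 2)/3 = 4 + sqrt(2 + f)/3)
p(T, Z) = 1/(5 + sqrt(2 + Z)/3) (p(T, Z) = 1/((4 + sqrt(2 + Z)/3) + 1) = 1/(5 + sqrt(2 + Z)/3))
(472 + p(16, 6))*(-370) = (472 + 3/(15 + sqrt(2 + 6)))*(-370) = (472 + 3/(15 + sqrt(8)))*(-370) = (472 + 3/(15 + 2*sqrt(2)))*(-370) = -174640 - 1110/(15 + 2*sqrt(2))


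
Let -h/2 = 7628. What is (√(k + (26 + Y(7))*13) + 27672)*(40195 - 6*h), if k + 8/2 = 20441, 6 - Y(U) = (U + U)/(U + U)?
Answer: 3645260232 + 263462*√5210 ≈ 3.6643e+9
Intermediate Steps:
h = -15256 (h = -2*7628 = -15256)
Y(U) = 5 (Y(U) = 6 - (U + U)/(U + U) = 6 - 2*U/(2*U) = 6 - 2*U*1/(2*U) = 6 - 1*1 = 6 - 1 = 5)
k = 20437 (k = -4 + 20441 = 20437)
(√(k + (26 + Y(7))*13) + 27672)*(40195 - 6*h) = (√(20437 + (26 + 5)*13) + 27672)*(40195 - 6*(-15256)) = (√(20437 + 31*13) + 27672)*(40195 + 91536) = (√(20437 + 403) + 27672)*131731 = (√20840 + 27672)*131731 = (2*√5210 + 27672)*131731 = (27672 + 2*√5210)*131731 = 3645260232 + 263462*√5210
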